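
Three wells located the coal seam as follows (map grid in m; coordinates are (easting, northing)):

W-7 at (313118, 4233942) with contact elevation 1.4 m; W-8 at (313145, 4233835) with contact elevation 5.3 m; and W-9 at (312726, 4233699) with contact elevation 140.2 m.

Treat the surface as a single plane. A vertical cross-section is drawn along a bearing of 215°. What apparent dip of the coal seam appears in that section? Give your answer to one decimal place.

14.2°

Two edge vectors: W-7→W-8 = (27, -107, 3.9), W-7→W-9 = (-392, -243, 138.8).
Normal n = (W-7→W-8) × (W-7→W-9) = (-13903.9, -5276.4, -48505).
So ∂z/∂E = −n_x/n_z = −0.28665 and ∂z/∂N = −n_y/n_z = −0.10878.
Unit vector along 215° is (sin 215°, cos 215°) = (-0.5736, -0.8192).
Slope in that direction = a·(-0.5736) + b·(-0.8192) = 0.25352.
Apparent dip = arctan|0.25352| = 14.2° (true dip is 17.0°, so apparent ≤ true as expected).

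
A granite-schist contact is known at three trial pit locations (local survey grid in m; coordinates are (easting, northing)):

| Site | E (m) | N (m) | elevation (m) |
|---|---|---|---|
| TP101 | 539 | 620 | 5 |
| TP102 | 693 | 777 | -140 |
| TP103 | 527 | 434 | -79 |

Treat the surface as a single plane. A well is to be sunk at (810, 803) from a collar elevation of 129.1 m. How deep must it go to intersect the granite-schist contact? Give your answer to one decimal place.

Let the plane be z = a·E + b·N + c.
TP102−TP101: 154a + 157b = −145;  TP103−TP101: −12a − 186b = −84.
Solving gives a = −1.50067, b = 0.54843.
Then c = 5 − a·539 − b·620 = 473.84.
At (810, 803): z_contact = −1215.54 + 440.39 + 473.84 = -301.32 m.
Depth below ground = 129.1 − (-301.32) = 430.4 m.

430.4 m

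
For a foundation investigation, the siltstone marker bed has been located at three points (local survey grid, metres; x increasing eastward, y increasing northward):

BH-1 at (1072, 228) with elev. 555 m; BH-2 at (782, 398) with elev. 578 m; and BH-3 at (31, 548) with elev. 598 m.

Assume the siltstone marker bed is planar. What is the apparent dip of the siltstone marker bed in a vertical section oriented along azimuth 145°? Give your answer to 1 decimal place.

Two edge vectors: BH-1→BH-2 = (-290, 170, 23), BH-1→BH-3 = (-1041, 320, 43).
Normal n = (BH-1→BH-2) × (BH-1→BH-3) = (-50, -11473, 84170).
So ∂z/∂x = −n_x/n_z = 0.00059 and ∂z/∂y = −n_y/n_z = 0.13631.
Unit vector along 145° is (sin 145°, cos 145°) = (0.5736, -0.8192).
Slope in that direction = a·(0.5736) + b·(-0.8192) = −0.11132.
Apparent dip = arctan|0.11132| = 6.4° (true dip is 7.8°, so apparent ≤ true as expected).

6.4°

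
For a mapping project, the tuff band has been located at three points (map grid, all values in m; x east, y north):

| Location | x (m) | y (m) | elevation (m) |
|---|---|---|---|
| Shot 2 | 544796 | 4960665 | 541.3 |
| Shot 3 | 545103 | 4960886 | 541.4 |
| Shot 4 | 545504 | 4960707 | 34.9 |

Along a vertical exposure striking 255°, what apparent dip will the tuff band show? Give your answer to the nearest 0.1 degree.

25.3°

Two edge vectors: Shot 2→Shot 3 = (307, 221, 0.1), Shot 2→Shot 4 = (708, 42, -506.4).
Normal n = (Shot 2→Shot 3) × (Shot 2→Shot 4) = (-111918.6, 155535.6, -143574).
So ∂z/∂x = −n_x/n_z = −0.77952 and ∂z/∂y = −n_y/n_z = 1.08331.
Unit vector along 255° is (sin 255°, cos 255°) = (-0.9659, -0.2588).
Slope in that direction = a·(-0.9659) + b·(-0.2588) = 0.47258.
Apparent dip = arctan|0.47258| = 25.3° (true dip is 53.2°, so apparent ≤ true as expected).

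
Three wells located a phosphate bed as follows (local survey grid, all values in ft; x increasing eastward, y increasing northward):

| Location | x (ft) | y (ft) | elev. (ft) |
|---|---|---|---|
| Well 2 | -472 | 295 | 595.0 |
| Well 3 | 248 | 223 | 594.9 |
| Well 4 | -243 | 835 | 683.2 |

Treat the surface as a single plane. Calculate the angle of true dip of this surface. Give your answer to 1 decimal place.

Two edge vectors: Well 2→Well 3 = (720, -72, -0.1), Well 2→Well 4 = (229, 540, 88.2).
Normal n = (Well 2→Well 3) × (Well 2→Well 4) = (-6296.4, -63526.9, 405288).
So ∂z/∂x = −n_x/n_z = 0.01554 and ∂z/∂y = −n_y/n_z = 0.15675.
Gradient magnitude |∇z| = √(a² + b²) = √(0.00024 + 0.02457) = 0.15751.
True dip = arctan(0.15751) = 9.0°, dipping toward S (azimuth ≈ 186°).

9.0°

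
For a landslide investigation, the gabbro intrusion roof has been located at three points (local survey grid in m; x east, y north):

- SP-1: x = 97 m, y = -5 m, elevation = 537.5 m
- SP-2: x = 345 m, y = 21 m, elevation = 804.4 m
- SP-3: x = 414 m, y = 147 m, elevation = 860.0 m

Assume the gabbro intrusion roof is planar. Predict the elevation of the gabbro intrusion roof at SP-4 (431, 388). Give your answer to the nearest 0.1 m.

Let the plane be z = a·x + b·y + c.
SP-2−SP-1: 248a + 26b = 266.9;  SP-3−SP-1: 317a + 152b = 322.5.
Solving gives a = 1.09268, b = −0.15710.
Then c = 537.5 − a·97 − b·-5 = 430.72.
At (431, 388): z = 470.9 − 61.0 + 430.72 = 840.7 m.

840.7 m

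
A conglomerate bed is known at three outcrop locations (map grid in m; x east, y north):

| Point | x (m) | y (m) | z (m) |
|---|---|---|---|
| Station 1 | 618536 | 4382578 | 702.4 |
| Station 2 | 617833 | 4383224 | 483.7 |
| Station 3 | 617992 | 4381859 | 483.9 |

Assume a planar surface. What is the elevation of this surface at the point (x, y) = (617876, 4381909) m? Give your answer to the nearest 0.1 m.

445.5 m

Two edge vectors: Station 1→Station 2 = (-703, 646, -218.7), Station 1→Station 3 = (-544, -719, -218.5).
Normal n = (Station 1→Station 2) × (Station 1→Station 3) = (-298396.3, -34632.7, 856881).
So ∂z/∂x = −n_x/n_z = 0.348235403 and ∂z/∂y = −n_y/n_z = 0.040417164.
Intercept c from Station 1: 702.4 − 215396.13 − 177131.37 = −391825.11.
At (617876, 4381909): z = 215166.3 + 177104.3 − 391825.11 = 445.5 m.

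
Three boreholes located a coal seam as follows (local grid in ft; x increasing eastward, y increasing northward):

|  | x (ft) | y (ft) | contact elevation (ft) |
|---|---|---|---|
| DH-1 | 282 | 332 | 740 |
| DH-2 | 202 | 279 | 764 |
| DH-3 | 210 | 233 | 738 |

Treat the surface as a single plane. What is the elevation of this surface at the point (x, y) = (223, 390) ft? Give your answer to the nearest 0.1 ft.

802.4 ft

Two edge vectors: DH-1→DH-2 = (-80, -53, 24), DH-1→DH-3 = (-72, -99, -2).
Normal n = (DH-1→DH-2) × (DH-1→DH-3) = (2482, -1888, 4104).
So ∂z/∂x = −n_x/n_z = −0.60478 and ∂z/∂y = −n_y/n_z = 0.46004.
Intercept c from DH-1: 740 + 170.55 − 152.73 = 757.81.
At (223, 390): z = −134.9 + 179.4 + 757.81 = 802.4 ft.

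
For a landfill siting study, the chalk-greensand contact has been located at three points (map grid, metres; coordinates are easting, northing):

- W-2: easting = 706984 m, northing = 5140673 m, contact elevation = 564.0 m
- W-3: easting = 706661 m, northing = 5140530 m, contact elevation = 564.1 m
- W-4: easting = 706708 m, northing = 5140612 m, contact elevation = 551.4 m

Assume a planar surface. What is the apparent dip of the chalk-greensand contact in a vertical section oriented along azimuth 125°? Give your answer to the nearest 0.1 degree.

11.0°

Let the plane be z = a·easting + b·northing + c.
W-3−W-2: −323a − 143b = 0.1;  W-4−W-2: −276a − 61b = −12.6.
Solving gives a = 0.09147, b = −0.20731.
Unit vector along 125° is (sin 125°, cos 125°) = (0.8192, -0.5736).
Slope in that direction = a·(0.8192) + b·(-0.5736) = 0.19383.
Apparent dip = arctan|0.19383| = 11.0° (true dip is 12.8°, so apparent ≤ true as expected).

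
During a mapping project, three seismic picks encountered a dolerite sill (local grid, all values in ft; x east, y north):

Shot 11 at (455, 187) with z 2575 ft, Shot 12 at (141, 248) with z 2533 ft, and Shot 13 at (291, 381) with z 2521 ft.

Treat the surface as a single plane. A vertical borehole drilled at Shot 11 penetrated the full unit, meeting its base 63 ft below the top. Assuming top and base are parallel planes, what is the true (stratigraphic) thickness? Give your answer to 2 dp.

61.53 ft

Two edge vectors: Shot 11→Shot 12 = (-314, 61, -42), Shot 11→Shot 13 = (-164, 194, -54).
Normal n = (Shot 11→Shot 12) × (Shot 11→Shot 13) = (4854, -10068, -50912).
So ∂z/∂x = −n_x/n_z = 0.09534 and ∂z/∂y = −n_y/n_z = −0.19775.
|∇z| = √(a²+b²) = 0.21954, so dip δ = arctan(0.21954) = 12.38°.
True thickness = vertical thickness × cos δ = 63 × cos 12.38° = 61.53 ft.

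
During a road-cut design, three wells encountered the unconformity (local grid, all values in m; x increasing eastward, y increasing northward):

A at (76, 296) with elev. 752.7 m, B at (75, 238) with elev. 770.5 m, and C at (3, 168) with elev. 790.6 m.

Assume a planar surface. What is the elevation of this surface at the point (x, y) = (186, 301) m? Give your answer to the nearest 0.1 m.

Two edge vectors: A→B = (-1, -58, 17.8), A→C = (-73, -128, 37.9).
Normal n = (A→B) × (A→C) = (80.2, -1261.5, -4106).
So ∂z/∂x = −n_x/n_z = 0.01953 and ∂z/∂y = −n_y/n_z = −0.30723.
Intercept c from A: 752.7 − 1.48 + 90.94 = 842.16.
At (186, 301): z = 3.6 − 92.5 + 842.16 = 753.3 m.

753.3 m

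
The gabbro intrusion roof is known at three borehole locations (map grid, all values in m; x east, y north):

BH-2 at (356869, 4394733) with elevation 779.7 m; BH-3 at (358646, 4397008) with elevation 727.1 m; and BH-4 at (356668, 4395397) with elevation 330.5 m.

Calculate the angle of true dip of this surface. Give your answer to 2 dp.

37.93°

Let the plane be z = a·x + b·y + c.
BH-3−BH-2: 1777a + 2275b = −52.6;  BH-4−BH-2: −201a + 664b = −449.2.
Solving gives a = 0.60286, b = −0.49401.
Gradient magnitude |∇z| = √(a² + b²) = √(0.36344 + 0.24405) = 0.77942.
True dip = arctan(0.77942) = 37.93°, dipping toward NW (azimuth ≈ 309°).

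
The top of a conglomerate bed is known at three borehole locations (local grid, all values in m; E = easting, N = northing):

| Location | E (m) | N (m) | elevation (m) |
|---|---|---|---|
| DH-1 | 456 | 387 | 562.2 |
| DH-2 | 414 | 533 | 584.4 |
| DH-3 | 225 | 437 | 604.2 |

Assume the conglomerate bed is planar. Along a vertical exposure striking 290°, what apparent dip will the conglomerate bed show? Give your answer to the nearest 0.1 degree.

10.5°

Two edge vectors: DH-1→DH-2 = (-42, 146, 22.2), DH-1→DH-3 = (-231, 50, 42).
Normal n = (DH-1→DH-2) × (DH-1→DH-3) = (5022, -3364.2, 31626).
So ∂z/∂E = −n_x/n_z = −0.15879 and ∂z/∂N = −n_y/n_z = 0.10637.
Unit vector along 290° is (sin 290°, cos 290°) = (-0.9397, 0.3420).
Slope in that direction = a·(-0.9397) + b·(0.3420) = 0.18560.
Apparent dip = arctan|0.18560| = 10.5° (true dip is 10.8°, so apparent ≤ true as expected).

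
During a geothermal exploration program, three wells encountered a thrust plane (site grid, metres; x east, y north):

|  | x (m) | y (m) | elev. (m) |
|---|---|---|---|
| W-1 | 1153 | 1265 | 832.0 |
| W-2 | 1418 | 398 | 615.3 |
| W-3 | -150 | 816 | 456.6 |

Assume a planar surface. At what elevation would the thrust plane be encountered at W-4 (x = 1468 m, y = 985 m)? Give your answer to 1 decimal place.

803.9 m

Let the plane be z = a·x + b·y + c.
W-2−W-1: 265a − 867b = −216.7;  W-3−W-1: −1303a − 449b = −375.4.
Solving gives a = 0.182731, b = 0.305794.
Then c = 832 − a·1153 − b·1265 = 234.48.
At (1468, 985): z = 268.2 + 301.2 + 234.48 = 803.9 m.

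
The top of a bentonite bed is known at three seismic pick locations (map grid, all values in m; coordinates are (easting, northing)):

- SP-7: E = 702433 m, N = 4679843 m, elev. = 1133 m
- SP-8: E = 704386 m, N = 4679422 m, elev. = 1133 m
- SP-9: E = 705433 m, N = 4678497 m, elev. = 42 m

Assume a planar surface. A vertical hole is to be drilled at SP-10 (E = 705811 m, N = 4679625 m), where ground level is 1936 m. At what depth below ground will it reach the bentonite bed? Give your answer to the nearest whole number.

Let the plane be z = a·E + b·N + c.
SP-8−SP-7: 1953a − 421b = 0;  SP-9−SP-7: 3000a − 1346b = −1091.
Solving gives a = 0.33630975, b = 1.56012573.
Then c = 1133 − a·702433 − b·4679843 = −7536245.56.
At (705811, 4679625): z_contact = 237371.1 + 7300803.4 − 7536245.56 = 1928.9 m.
Depth below ground = 1936 − 1928.9 = 7 m.

7 m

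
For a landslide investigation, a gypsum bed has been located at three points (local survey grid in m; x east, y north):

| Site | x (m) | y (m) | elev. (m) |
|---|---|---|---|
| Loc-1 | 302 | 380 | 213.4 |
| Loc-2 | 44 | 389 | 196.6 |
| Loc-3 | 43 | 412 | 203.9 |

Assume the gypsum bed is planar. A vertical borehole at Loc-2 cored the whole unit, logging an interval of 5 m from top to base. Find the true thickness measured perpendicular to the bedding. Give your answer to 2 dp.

Two edge vectors: Loc-1→Loc-2 = (-258, 9, -16.8), Loc-1→Loc-3 = (-259, 32, -9.5).
Normal n = (Loc-1→Loc-2) × (Loc-1→Loc-3) = (452.1, 1900.2, -5925).
So ∂z/∂x = −n_x/n_z = 0.07630 and ∂z/∂y = −n_y/n_z = 0.32071.
|∇z| = √(a²+b²) = 0.32966, so dip δ = arctan(0.32966) = 18.25°.
True thickness = vertical thickness × cos δ = 5 × cos 18.25° = 4.75 m.

4.75 m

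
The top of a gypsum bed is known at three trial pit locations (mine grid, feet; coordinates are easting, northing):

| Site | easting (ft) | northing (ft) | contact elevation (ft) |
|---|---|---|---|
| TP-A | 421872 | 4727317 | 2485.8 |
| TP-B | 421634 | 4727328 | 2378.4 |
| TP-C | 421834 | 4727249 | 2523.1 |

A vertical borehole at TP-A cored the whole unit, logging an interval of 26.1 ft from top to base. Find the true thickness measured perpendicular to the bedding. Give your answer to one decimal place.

19.6 ft

Let the plane be z = a·easting + b·northing + c.
TP-B−TP-A: −238a + 11b = −107.4;  TP-C−TP-A: −38a − 68b = 37.3.
Solving gives a = 0.41518, b = −0.78054.
|∇z| = √(a²+b²) = 0.88410, so dip δ = arctan(0.88410) = 41.48°.
True thickness = vertical thickness × cos δ = 26.1 × cos 41.48° = 19.6 ft.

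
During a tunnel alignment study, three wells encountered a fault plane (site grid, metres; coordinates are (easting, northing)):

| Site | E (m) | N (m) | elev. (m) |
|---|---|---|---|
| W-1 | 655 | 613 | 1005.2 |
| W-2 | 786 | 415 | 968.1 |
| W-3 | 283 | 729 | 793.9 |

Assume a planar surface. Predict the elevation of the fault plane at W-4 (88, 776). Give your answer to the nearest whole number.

Two edge vectors: W-1→W-2 = (131, -198, -37.1), W-1→W-3 = (-372, 116, -211.3).
Normal n = (W-1→W-2) × (W-1→W-3) = (46141, 41481.5, -58460).
So ∂z/∂E = −n_x/n_z = 0.78927 and ∂z/∂N = −n_y/n_z = 0.70957.
Intercept c from W-1: 1005.2 − 516.97 − 434.97 = 53.26.
At (88, 776): z = 69.5 + 550.6 + 53.26 = 673.3 m.

673 m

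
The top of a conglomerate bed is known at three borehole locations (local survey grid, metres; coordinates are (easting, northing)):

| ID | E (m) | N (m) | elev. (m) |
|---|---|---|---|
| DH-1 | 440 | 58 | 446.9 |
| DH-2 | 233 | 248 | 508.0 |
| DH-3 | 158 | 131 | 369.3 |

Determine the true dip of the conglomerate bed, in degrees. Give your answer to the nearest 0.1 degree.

Let the plane be z = a·E + b·N + c.
DH-2−DH-1: −207a + 190b = 61.1;  DH-3−DH-1: −282a + 73b = −77.6.
Solving gives a = 0.49921, b = 0.86546.
Gradient magnitude |∇z| = √(a² + b²) = √(0.24922 + 0.74902) = 0.99912.
True dip = arctan(0.99912) = 45.0°, dipping toward SSW (azimuth ≈ 210°).

45.0°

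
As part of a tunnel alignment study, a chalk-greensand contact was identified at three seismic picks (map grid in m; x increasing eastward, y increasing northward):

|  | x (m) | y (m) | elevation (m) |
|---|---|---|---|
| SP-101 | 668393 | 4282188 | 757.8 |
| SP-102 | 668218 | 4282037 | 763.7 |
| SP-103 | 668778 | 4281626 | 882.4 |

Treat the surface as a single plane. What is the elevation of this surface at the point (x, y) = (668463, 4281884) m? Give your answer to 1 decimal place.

Two edge vectors: SP-101→SP-102 = (-175, -151, 5.9), SP-101→SP-103 = (385, -562, 124.6).
Normal n = (SP-101→SP-102) × (SP-101→SP-103) = (-15498.8, 24076.5, 156485).
So ∂z/∂x = −n_x/n_z = 0.099043359 and ∂z/∂y = −n_y/n_z = −0.153858197.
Intercept c from SP-101: 757.8 − 66199.89 + 658849.73 = 593407.64.
At (668463, 4281884): z = 66206.8 − 658803.0 + 593407.64 = 811.5 m.

811.5 m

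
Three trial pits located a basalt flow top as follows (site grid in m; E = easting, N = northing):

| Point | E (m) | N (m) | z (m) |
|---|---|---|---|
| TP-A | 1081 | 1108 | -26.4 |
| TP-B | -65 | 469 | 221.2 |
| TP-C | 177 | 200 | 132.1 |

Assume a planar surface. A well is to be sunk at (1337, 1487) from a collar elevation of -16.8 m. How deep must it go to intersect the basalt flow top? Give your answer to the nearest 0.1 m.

Two edge vectors: TP-A→TP-B = (-1146, -639, 247.6), TP-A→TP-C = (-904, -908, 158.5).
Normal n = (TP-A→TP-B) × (TP-A→TP-C) = (123539.3, -42189.4, 462912).
So ∂z/∂E = −n_x/n_z = −0.266874 and ∂z/∂N = −n_y/n_z = 0.091139.
Intercept c from TP-A: -26.4 + 288.49 − 100.98 = 161.11.
At (1337, 1487): z_contact = −356.81 + 135.52 + 161.11 = -60.18 m.
Depth below ground = -16.8 − (-60.18) = 43.4 m.

43.4 m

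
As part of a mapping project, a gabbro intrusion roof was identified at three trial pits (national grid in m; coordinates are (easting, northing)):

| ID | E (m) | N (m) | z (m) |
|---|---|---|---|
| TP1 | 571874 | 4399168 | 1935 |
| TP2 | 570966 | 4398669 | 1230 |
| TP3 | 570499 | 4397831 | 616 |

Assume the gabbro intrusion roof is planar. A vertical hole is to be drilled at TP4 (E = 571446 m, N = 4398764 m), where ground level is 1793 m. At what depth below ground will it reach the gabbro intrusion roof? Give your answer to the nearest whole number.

263 m

Let the plane be z = a·E + b·N + c.
TP2−TP1: −908a − 499b = −705;  TP3−TP1: −1375a − 1337b = −1319.
Solving gives a = 0.53877557, b = 0.43244846.
Then c = 1935 − a·571874 − b·4399168 = −2208590.16.
At (571446, 4398764): z_contact = 307881.1 + 1902238.7 − 2208590.16 = 1529.7 m.
Depth below ground = 1793 − 1529.7 = 263 m.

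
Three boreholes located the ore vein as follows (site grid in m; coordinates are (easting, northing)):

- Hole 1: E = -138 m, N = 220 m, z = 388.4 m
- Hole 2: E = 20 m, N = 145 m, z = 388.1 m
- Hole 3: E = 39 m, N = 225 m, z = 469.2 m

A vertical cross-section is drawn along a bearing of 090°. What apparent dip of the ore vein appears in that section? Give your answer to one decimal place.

Let the plane be z = a·E + b·N + c.
Hole 2−Hole 1: 158a − 75b = −0.3;  Hole 3−Hole 1: 177a + 5b = 80.8.
Solving gives a = 0.43075, b = 0.91145.
Unit vector along 090° is (sin 90°, cos 90°) = (1.0000, 0.0000).
Slope in that direction = a·(1.0000) + b·(0.0000) = 0.43075.
Apparent dip = arctan|0.43075| = 23.3° (true dip is 45.2°, so apparent ≤ true as expected).

23.3°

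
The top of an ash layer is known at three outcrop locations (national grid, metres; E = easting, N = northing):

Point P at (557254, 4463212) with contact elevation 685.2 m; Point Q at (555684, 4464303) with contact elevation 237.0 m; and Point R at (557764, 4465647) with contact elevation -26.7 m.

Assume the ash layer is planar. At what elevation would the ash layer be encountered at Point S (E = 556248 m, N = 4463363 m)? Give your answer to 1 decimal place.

Let the plane be z = a·E + b·N + c.
Point Q−Point P: −1570a + 1091b = −448.2;  Point R−Point P: 510a + 2435b = −711.9.
Solving gives a = 0.071856184, b = −0.307411357.
Then c = 685.2 − a·557254 − b·4463212 = 1332685.11.
At (556248, 4463363): z = 39969.9 − 1372088.5 + 1332685.11 = 566.5 m.

566.5 m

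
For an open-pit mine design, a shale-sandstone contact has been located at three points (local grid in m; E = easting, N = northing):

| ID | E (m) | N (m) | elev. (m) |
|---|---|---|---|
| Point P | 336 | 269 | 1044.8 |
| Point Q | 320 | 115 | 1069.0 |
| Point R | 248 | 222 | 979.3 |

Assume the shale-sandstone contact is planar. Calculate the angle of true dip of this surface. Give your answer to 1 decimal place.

42.3°

Let the plane be z = a·E + b·N + c.
Point Q−Point P: −16a − 154b = 24.2;  Point R−Point P: −88a − 47b = −65.5.
Solving gives a = 0.87691, b = −0.24825.
Gradient magnitude |∇z| = √(a² + b²) = √(0.76896 + 0.06163) = 0.91137.
True dip = arctan(0.91137) = 42.3°, dipping toward WNW (azimuth ≈ 286°).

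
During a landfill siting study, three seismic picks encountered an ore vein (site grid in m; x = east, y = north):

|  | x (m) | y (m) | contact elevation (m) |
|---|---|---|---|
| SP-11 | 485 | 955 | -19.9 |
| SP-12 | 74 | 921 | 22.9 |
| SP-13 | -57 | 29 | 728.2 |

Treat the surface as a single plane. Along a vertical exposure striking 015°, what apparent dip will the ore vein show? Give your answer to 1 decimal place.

37.5°

Two edge vectors: SP-11→SP-12 = (-411, -34, 42.8), SP-11→SP-13 = (-542, -926, 748.1).
Normal n = (SP-11→SP-12) × (SP-11→SP-13) = (14197.4, 284271.5, 362158).
So ∂z/∂x = −n_x/n_z = −0.03920 and ∂z/∂y = −n_y/n_z = −0.78494.
Unit vector along 015° is (sin 15°, cos 15°) = (0.2588, 0.9659).
Slope in that direction = a·(0.2588) + b·(0.9659) = −0.76834.
Apparent dip = arctan|0.76834| = 37.5° (true dip is 38.2°, so apparent ≤ true as expected).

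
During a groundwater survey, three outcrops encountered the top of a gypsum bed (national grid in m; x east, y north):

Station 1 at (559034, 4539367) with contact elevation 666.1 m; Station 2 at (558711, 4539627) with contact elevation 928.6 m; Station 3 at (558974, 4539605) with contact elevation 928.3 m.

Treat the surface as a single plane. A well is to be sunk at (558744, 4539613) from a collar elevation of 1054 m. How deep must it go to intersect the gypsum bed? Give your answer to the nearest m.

138 m

Let the plane be z = a·x + b·y + c.
Station 2−Station 1: −323a + 260b = 262.5;  Station 3−Station 1: −60a + 238b = 262.2.
Solving gives a = 0.09297581, b = 1.12511995.
Then c = 666.1 − a·559034 − b·4539367 = −5158642.93.
At (558744, 4539613): z_contact = 51949.7 + 5107609.2 − 5158642.93 = 915.9 m.
Depth below ground = 1054 − 915.9 = 138 m.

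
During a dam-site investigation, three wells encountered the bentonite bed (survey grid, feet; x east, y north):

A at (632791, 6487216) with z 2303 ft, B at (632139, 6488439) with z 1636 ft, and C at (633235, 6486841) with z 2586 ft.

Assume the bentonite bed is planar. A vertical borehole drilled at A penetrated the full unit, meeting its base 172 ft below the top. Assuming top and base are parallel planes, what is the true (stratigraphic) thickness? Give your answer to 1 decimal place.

Two edge vectors: A→B = (-652, 1223, -667), A→C = (444, -375, 283).
Normal n = (A→B) × (A→C) = (95984, -111632, -298512).
So ∂z/∂x = −n_x/n_z = 0.32154 and ∂z/∂y = −n_y/n_z = −0.37396.
|∇z| = √(a²+b²) = 0.49319, so dip δ = arctan(0.49319) = 26.25°.
True thickness = vertical thickness × cos δ = 172 × cos 26.25° = 154.3 ft.

154.3 ft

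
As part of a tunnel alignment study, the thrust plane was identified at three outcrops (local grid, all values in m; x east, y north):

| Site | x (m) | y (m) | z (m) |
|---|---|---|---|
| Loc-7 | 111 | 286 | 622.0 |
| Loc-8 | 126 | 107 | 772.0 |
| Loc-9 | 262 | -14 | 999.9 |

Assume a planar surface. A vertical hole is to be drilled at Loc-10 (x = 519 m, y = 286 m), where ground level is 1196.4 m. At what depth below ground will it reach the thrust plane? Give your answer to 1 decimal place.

Two edge vectors: Loc-7→Loc-8 = (15, -179, 150), Loc-7→Loc-9 = (151, -300, 377.9).
Normal n = (Loc-7→Loc-8) × (Loc-7→Loc-9) = (-22644.1, 16981.5, 22529).
So ∂z/∂x = −n_x/n_z = 1.00511 and ∂z/∂y = −n_y/n_z = −0.75376.
Intercept c from Loc-7: 622 − 111.57 + 215.58 = 726.01.
At (519, 286): z_contact = 521.65 − 215.58 + 726.01 = 1032.08 m.
Depth below ground = 1196.4 − 1032.08 = 164.3 m.

164.3 m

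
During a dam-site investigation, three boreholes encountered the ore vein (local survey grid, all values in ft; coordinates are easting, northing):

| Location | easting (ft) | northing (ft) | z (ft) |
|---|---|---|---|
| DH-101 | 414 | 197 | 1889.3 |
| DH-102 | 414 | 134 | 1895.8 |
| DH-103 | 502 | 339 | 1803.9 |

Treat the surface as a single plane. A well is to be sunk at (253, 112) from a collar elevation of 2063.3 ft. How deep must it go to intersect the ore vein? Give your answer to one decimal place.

Two edge vectors: DH-101→DH-102 = (0, -63, 6.5), DH-101→DH-103 = (88, 142, -85.4).
Normal n = (DH-101→DH-102) × (DH-101→DH-103) = (4457.2, 572, 5544).
So ∂z/∂easting = −n_x/n_z = −0.80397 and ∂z/∂northing = −n_y/n_z = −0.10317.
Intercept c from DH-101: 1889.3 + 332.84 + 20.33 = 2242.47.
At (253, 112): z_contact = −203.40 − 11.56 + 2242.47 = 2027.51 ft.
Depth below ground = 2063.3 − 2027.51 = 35.8 ft.

35.8 ft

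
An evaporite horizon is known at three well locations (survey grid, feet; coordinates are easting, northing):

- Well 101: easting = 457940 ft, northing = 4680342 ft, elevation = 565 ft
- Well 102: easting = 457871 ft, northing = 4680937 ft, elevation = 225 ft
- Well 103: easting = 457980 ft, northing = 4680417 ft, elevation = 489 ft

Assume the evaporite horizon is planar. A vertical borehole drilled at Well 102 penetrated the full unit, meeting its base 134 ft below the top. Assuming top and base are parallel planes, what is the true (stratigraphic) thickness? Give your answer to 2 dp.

Two edge vectors: Well 101→Well 102 = (-69, 595, -340), Well 101→Well 103 = (40, 75, -76).
Normal n = (Well 101→Well 102) × (Well 101→Well 103) = (-19720, -18844, -28975).
So ∂z/∂easting = −n_x/n_z = −0.68059 and ∂z/∂northing = −n_y/n_z = −0.65035.
|∇z| = √(a²+b²) = 0.94136, so dip δ = arctan(0.94136) = 43.27°.
True thickness = vertical thickness × cos δ = 134 × cos 43.27° = 97.57 ft.

97.57 ft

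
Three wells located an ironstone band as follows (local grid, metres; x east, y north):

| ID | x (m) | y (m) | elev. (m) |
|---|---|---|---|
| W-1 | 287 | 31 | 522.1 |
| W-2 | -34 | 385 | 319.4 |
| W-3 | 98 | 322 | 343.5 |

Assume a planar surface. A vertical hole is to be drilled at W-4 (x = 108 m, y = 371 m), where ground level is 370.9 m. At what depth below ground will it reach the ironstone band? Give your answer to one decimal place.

64.2 m

Two edge vectors: W-1→W-2 = (-321, 354, -202.7), W-1→W-3 = (-189, 291, -178.6).
Normal n = (W-1→W-2) × (W-1→W-3) = (-4238.7, -19020.3, -26505).
So ∂z/∂x = −n_x/n_z = −0.15992 and ∂z/∂y = −n_y/n_z = −0.71761.
Intercept c from W-1: 522.1 + 45.90 + 22.25 = 590.24.
At (108, 371): z_contact = −17.27 − 266.23 + 590.24 = 306.74 m.
Depth below ground = 370.9 − 306.74 = 64.2 m.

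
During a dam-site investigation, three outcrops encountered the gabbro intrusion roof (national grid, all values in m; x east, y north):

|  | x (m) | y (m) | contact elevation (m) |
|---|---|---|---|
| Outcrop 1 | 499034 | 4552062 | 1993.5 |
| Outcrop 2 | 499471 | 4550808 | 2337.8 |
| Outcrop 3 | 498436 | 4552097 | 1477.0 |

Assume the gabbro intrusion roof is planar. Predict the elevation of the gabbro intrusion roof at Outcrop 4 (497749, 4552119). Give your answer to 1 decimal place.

883.1 m

Two edge vectors: Outcrop 1→Outcrop 2 = (437, -1254, 344.3), Outcrop 1→Outcrop 3 = (-598, 35, -516.5).
Normal n = (Outcrop 1→Outcrop 2) × (Outcrop 1→Outcrop 3) = (635640.5, 19819.1, -734597).
So ∂z/∂x = −n_x/n_z = 0.865291446 and ∂z/∂y = −n_y/n_z = 0.026979555.
Intercept c from Outcrop 1: 1993.5 − 431809.85 − 122812.61 = −552628.96.
At (497749, 4552119): z = 430698.0 + 122814.1 − 552628.96 = 883.1 m.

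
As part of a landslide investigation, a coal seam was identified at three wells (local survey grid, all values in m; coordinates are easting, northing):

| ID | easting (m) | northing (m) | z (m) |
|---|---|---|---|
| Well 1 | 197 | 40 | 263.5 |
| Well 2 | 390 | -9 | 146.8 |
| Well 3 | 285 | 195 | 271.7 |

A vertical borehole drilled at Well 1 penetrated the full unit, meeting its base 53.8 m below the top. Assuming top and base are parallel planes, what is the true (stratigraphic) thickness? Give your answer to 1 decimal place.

45.7 m

Two edge vectors: Well 1→Well 2 = (193, -49, -116.7), Well 1→Well 3 = (88, 155, 8.2).
Normal n = (Well 1→Well 2) × (Well 1→Well 3) = (17686.7, -11852.2, 34227).
So ∂z/∂easting = −n_x/n_z = −0.51675 and ∂z/∂northing = −n_y/n_z = 0.34628.
|∇z| = √(a²+b²) = 0.62204, so dip δ = arctan(0.62204) = 31.88°.
True thickness = vertical thickness × cos δ = 53.8 × cos 31.88° = 45.7 m.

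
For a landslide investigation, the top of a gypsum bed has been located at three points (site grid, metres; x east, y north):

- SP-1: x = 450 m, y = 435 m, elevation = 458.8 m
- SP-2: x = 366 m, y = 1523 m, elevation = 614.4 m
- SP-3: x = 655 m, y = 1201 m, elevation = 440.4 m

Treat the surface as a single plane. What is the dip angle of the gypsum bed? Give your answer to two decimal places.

26.37°

Let the plane be z = a·x + b·y + c.
SP-2−SP-1: −84a + 1088b = 155.6;  SP-3−SP-1: 205a + 766b = −18.4.
Solving gives a = −0.48440, b = 0.10562.
Gradient magnitude |∇z| = √(a² + b²) = √(0.23464 + 0.01115) = 0.49578.
True dip = arctan(0.49578) = 26.37°, dipping toward ESE (azimuth ≈ 102°).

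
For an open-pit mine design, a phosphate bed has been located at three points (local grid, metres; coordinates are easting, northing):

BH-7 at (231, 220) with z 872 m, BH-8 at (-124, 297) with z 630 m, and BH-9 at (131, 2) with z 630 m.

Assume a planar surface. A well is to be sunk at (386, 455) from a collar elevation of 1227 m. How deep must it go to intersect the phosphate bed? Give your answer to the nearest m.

55 m

Let the plane be z = a·easting + b·northing + c.
BH-8−BH-7: −355a + 77b = −242;  BH-9−BH-7: −100a − 218b = −242.
Solving gives a = 0.83899, b = 0.72523.
Then c = 872 − a·231 − b·220 = 518.64.
At (386, 455): z_contact = 323.9 + 330.0 + 518.64 = 1172.5 m.
Depth below ground = 1227 − 1172.5 = 55 m.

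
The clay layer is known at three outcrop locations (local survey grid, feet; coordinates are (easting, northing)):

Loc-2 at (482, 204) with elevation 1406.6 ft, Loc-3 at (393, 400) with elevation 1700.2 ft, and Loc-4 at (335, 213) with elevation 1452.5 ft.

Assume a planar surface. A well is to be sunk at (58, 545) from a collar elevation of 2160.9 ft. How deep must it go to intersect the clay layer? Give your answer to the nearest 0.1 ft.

Two edge vectors: Loc-2→Loc-3 = (-89, 196, 293.6), Loc-2→Loc-4 = (-147, 9, 45.9).
Normal n = (Loc-2→Loc-3) × (Loc-2→Loc-4) = (6354, -39074.1, 28011).
So ∂z/∂E = −n_x/n_z = −0.22684 and ∂z/∂N = −n_y/n_z = 1.39496.
Intercept c from Loc-2: 1406.6 + 109.34 − 284.57 = 1231.37.
At (58, 545): z_contact = −13.16 + 760.25 + 1231.37 = 1978.46 ft.
Depth below ground = 2160.9 − 1978.46 = 182.4 ft.

182.4 ft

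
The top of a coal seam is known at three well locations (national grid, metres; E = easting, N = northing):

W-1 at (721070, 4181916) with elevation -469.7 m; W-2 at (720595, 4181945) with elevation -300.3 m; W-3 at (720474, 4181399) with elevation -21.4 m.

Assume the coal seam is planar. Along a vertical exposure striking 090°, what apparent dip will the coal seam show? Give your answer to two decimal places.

Two edge vectors: W-1→W-2 = (-475, 29, 169.4), W-1→W-3 = (-596, -517, 448.3).
Normal n = (W-1→W-2) × (W-1→W-3) = (100580.5, 111980.1, 262859).
So ∂z/∂E = −n_x/n_z = −0.38264 and ∂z/∂N = −n_y/n_z = −0.42601.
Unit vector along 090° is (sin 90°, cos 90°) = (1.0000, 0.0000).
Slope in that direction = a·(1.0000) + b·(0.0000) = −0.38264.
Apparent dip = arctan|0.38264| = 20.94° (true dip is 29.8°, so apparent ≤ true as expected).

20.94°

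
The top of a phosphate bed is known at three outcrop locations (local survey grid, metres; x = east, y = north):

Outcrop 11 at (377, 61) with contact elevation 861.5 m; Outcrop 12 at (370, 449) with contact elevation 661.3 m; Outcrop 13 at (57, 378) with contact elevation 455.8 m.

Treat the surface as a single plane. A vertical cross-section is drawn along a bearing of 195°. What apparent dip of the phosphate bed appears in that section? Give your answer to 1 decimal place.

Two edge vectors: Outcrop 11→Outcrop 12 = (-7, 388, -200.2), Outcrop 11→Outcrop 13 = (-320, 317, -405.7).
Normal n = (Outcrop 11→Outcrop 12) × (Outcrop 11→Outcrop 13) = (-93948.2, 61224.1, 121941).
So ∂z/∂x = −n_x/n_z = 0.77044 and ∂z/∂y = −n_y/n_z = −0.50208.
Unit vector along 195° is (sin 195°, cos 195°) = (-0.2588, -0.9659).
Slope in that direction = a·(-0.2588) + b·(-0.9659) = 0.28557.
Apparent dip = arctan|0.28557| = 15.9° (true dip is 42.6°, so apparent ≤ true as expected).

15.9°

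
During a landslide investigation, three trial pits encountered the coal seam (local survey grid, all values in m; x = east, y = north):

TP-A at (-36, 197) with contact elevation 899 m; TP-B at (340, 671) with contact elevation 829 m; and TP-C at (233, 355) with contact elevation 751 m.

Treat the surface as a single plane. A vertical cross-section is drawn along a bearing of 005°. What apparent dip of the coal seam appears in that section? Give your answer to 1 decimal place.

24.8°

Let the plane be z = a·x + b·y + c.
TP-B−TP-A: 376a + 474b = −70;  TP-C−TP-A: 269a + 158b = −148.
Solving gives a = −0.86775, b = 0.54066.
Unit vector along 005° is (sin 5°, cos 5°) = (0.0872, 0.9962).
Slope in that direction = a·(0.0872) + b·(0.9962) = 0.46298.
Apparent dip = arctan|0.46298| = 24.8° (true dip is 45.6°, so apparent ≤ true as expected).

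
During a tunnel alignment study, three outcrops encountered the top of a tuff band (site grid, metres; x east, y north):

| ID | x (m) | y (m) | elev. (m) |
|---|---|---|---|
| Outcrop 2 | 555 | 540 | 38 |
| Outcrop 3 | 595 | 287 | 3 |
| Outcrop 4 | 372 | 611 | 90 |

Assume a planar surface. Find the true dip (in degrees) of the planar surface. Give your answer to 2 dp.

Two edge vectors: Outcrop 2→Outcrop 3 = (40, -253, -35), Outcrop 2→Outcrop 4 = (-183, 71, 52).
Normal n = (Outcrop 2→Outcrop 3) × (Outcrop 2→Outcrop 4) = (-10671, 4325, -43459).
So ∂z/∂x = −n_x/n_z = −0.24554 and ∂z/∂y = −n_y/n_z = 0.09952.
Gradient magnitude |∇z| = √(a² + b²) = √(0.06029 + 0.00990) = 0.26494.
True dip = arctan(0.26494) = 14.84°, dipping toward ESE (azimuth ≈ 112°).

14.84°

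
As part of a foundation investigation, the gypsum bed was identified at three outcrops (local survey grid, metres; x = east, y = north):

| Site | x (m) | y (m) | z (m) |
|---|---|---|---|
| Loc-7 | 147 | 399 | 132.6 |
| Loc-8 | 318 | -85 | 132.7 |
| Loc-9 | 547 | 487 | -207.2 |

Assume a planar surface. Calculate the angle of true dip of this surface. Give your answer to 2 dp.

Two edge vectors: Loc-7→Loc-8 = (171, -484, 0.1), Loc-7→Loc-9 = (400, 88, -339.8).
Normal n = (Loc-7→Loc-8) × (Loc-7→Loc-9) = (164454.4, 58145.8, 208648).
So ∂z/∂x = −n_x/n_z = −0.78819 and ∂z/∂y = −n_y/n_z = −0.27868.
Gradient magnitude |∇z| = √(a² + b²) = √(0.62124 + 0.07766) = 0.83601.
True dip = arctan(0.83601) = 39.90°, dipping toward ENE (azimuth ≈ 071°).

39.90°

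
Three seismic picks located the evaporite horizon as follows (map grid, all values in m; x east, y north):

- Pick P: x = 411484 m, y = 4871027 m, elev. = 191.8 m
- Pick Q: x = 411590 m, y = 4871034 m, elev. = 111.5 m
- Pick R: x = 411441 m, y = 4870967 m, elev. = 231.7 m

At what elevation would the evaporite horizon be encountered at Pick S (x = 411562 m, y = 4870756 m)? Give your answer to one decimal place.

Let the plane be z = a·x + b·y + c.
Pick Q−Pick P: 106a + 7b = −80.3;  Pick R−Pick P: −43a − 60b = 39.9.
Solving gives a = −0.749084007, b = −0.128156461.
Then c = 191.8 − a·411484 − b·4871027 = 932681.47.
At (411562, 4870756): z = −308294.5 − 624218.9 + 932681.47 = 168.1 m.

168.1 m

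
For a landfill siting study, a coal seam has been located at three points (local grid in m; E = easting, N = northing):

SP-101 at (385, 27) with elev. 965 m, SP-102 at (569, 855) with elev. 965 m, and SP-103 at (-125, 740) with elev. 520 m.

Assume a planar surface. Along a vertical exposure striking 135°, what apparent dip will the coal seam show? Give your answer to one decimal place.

29.9°

Two edge vectors: SP-101→SP-102 = (184, 828, 0), SP-101→SP-103 = (-510, 713, -445).
Normal n = (SP-101→SP-102) × (SP-101→SP-103) = (-368460, 81880, 553472).
So ∂z/∂E = −n_x/n_z = 0.66572 and ∂z/∂N = −n_y/n_z = −0.14794.
Unit vector along 135° is (sin 135°, cos 135°) = (0.7071, -0.7071).
Slope in that direction = a·(0.7071) + b·(-0.7071) = 0.57535.
Apparent dip = arctan|0.57535| = 29.9° (true dip is 34.3°, so apparent ≤ true as expected).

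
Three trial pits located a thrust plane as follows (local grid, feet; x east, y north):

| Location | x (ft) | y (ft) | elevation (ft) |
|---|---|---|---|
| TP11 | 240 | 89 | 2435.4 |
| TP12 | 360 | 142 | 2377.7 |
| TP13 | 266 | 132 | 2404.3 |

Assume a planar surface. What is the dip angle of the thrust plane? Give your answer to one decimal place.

32.2°

Two edge vectors: TP11→TP12 = (120, 53, -57.7), TP11→TP13 = (26, 43, -31.1).
Normal n = (TP11→TP12) × (TP11→TP13) = (832.8, 2231.8, 3782).
So ∂z/∂x = −n_x/n_z = −0.22020 and ∂z/∂y = −n_y/n_z = −0.59011.
Gradient magnitude |∇z| = √(a² + b²) = √(0.04849 + 0.34823) = 0.62986.
True dip = arctan(0.62986) = 32.2°, dipping toward NNE (azimuth ≈ 020°).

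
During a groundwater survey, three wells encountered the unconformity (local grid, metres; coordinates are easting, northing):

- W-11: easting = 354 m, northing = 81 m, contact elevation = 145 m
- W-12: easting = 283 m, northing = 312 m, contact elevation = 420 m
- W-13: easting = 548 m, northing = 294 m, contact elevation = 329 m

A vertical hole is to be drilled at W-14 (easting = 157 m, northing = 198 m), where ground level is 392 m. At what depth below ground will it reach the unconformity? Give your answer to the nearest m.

Let the plane be z = a·easting + b·northing + c.
W-12−W-11: −71a + 231b = 275;  W-13−W-11: 194a + 213b = 184.
Solving gives a = −0.26813, b = 1.10806.
Then c = 145 − a·354 − b·81 = 150.17.
At (157, 198): z_contact = −42.1 + 219.4 + 150.17 = 327.5 m.
Depth below ground = 392 − 327.5 = 65 m.

65 m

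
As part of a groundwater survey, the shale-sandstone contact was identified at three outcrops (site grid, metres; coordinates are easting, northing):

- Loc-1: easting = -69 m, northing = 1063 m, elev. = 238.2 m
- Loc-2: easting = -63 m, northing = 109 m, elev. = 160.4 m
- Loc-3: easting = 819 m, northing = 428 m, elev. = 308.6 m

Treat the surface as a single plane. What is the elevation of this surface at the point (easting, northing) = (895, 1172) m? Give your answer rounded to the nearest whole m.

380 m

Let the plane be z = a·easting + b·northing + c.
Loc-2−Loc-1: 6a − 954b = −77.8;  Loc-3−Loc-1: 888a − 635b = 70.4.
Solving gives a = 0.13822, b = 0.08242.
Then c = 238.2 − a·-69 − b·1063 = 160.12.
At (895, 1172): z = 123.7 + 96.6 + 160.12 = 380.4 m.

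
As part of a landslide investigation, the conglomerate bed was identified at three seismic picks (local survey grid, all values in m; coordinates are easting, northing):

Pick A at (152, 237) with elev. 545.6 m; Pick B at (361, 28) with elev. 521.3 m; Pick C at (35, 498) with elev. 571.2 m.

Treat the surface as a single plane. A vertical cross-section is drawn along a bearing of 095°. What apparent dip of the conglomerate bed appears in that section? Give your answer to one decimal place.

2.3°

Let the plane be z = a·easting + b·northing + c.
Pick B−Pick A: 209a − 209b = −24.3;  Pick C−Pick A: −117a + 261b = 25.6.
Solving gives a = −0.03296, b = 0.08331.
Unit vector along 095° is (sin 95°, cos 95°) = (0.9962, -0.0872).
Slope in that direction = a·(0.9962) + b·(-0.0872) = −0.04009.
Apparent dip = arctan|0.04009| = 2.3° (true dip is 5.1°, so apparent ≤ true as expected).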